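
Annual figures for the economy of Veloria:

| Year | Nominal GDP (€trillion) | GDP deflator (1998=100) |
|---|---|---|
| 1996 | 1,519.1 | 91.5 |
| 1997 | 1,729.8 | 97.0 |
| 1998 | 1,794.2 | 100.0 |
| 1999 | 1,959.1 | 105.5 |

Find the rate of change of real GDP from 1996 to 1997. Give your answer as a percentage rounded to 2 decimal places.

7.41%

Real GDP 1996 = 1519.1/0.915 = 1660.22.
Real GDP 1997 = 1729.8/0.970 = 1783.30.
Change = 1783.30/1660.22 − 1 = 0.0741.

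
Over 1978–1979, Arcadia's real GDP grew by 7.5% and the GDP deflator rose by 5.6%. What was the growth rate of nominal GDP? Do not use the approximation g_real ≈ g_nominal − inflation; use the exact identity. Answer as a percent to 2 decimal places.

13.52%

(1 + g_nom) = (1 + g_real)(1 + π) = 1.0750 × 1.0560 = 1.13520.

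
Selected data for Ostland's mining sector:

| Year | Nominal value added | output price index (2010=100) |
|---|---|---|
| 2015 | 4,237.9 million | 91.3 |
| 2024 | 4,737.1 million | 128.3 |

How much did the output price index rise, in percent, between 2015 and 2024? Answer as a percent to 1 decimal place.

40.5%

Price-level change = 128.3 / 91.3 − 1 = 0.4053.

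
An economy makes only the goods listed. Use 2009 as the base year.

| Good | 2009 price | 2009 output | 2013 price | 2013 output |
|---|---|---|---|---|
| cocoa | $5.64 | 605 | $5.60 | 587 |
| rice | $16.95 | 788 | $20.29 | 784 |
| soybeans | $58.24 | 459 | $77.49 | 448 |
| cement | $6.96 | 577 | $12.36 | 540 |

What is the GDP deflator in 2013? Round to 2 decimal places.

Nominal GDP 2013 = 5.60·587 + 20.29·784 + 77.49·448 + 12.36·540 = 60584.48.
Real GDP 2013 (at 2009 prices) = 5.64·587 + 16.95·784 + 58.24·448 + 6.96·540 = 46449.40.
Deflator = Nominal/Real × 100 = 60584.48/46449.40 × 100 = 130.431.

130.43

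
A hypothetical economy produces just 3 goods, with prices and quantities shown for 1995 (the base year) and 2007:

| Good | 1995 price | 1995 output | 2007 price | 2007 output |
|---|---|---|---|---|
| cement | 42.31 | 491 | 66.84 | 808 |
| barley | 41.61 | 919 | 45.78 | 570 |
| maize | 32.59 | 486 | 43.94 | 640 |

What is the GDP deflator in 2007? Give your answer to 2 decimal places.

137.41

Nominal GDP 2007 = 66.84·808 + 45.78·570 + 43.94·640 = 108222.92.
Real GDP 2007 (at 1995 prices) = 42.31·808 + 41.61·570 + 32.59·640 = 78761.78.
Deflator = Nominal/Real × 100 = 108222.92/78761.78 × 100 = 137.405.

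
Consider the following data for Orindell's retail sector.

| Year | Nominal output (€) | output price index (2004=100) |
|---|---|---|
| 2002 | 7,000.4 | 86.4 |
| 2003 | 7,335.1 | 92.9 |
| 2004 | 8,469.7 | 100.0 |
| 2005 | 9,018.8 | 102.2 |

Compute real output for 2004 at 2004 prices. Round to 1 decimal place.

€8,469.7

Real output 2004 = 8469.7 / 1.000 = 8469.70.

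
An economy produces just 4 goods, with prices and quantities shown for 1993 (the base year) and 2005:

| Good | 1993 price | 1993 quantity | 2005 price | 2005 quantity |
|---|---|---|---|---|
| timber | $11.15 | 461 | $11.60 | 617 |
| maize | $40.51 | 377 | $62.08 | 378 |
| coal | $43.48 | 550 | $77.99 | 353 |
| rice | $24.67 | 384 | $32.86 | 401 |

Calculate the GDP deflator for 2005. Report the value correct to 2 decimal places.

150.38

Nominal GDP 2005 = 11.60·617 + 62.08·378 + 77.99·353 + 32.86·401 = 71330.77.
Real GDP 2005 (at 1993 prices) = 11.15·617 + 40.51·378 + 43.48·353 + 24.67·401 = 47433.44.
Deflator = Nominal/Real × 100 = 71330.77/47433.44 × 100 = 150.381.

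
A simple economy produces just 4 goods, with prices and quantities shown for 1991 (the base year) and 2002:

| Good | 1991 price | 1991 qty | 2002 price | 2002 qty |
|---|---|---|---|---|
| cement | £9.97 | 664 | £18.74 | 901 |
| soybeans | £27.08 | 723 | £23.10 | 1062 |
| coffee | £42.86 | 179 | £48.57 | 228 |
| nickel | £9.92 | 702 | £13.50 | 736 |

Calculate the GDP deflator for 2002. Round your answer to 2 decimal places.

113.89

Nominal GDP 2002 = 18.74·901 + 23.10·1062 + 48.57·228 + 13.50·736 = 62426.90.
Real GDP 2002 (at 1991 prices) = 9.97·901 + 27.08·1062 + 42.86·228 + 9.92·736 = 54815.13.
Deflator = Nominal/Real × 100 = 62426.90/54815.13 × 100 = 113.886.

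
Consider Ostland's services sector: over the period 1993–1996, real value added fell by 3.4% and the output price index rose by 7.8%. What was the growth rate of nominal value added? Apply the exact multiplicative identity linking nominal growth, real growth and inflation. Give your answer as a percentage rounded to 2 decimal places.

4.13%

(1 + g_nom) = (1 + g_real)(1 + π) = 0.9660 × 1.0780 = 1.04135.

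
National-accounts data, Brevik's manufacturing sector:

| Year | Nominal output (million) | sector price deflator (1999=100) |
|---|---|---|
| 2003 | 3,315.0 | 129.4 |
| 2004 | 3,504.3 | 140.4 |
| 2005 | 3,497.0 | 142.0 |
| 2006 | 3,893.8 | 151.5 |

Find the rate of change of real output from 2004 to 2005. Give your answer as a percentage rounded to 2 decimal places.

Real output 2004 = 3504.3/1.404 = 2495.94.
Real output 2005 = 3497.0/1.420 = 2462.68.
Change = 2462.68/2495.94 − 1 = -0.0133.

-1.33%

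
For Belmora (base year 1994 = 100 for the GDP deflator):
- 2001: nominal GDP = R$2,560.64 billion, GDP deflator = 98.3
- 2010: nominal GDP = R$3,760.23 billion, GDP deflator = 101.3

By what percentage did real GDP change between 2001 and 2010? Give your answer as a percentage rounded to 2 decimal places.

Deflate each year: 2001 → 2560.64/0.983 = 2604.92; 2010 → 3760.23/1.013 = 3711.97.
So real GDP changed by 3711.97/2604.92 − 1 = 0.4250, i.e. 42.50%.

42.50%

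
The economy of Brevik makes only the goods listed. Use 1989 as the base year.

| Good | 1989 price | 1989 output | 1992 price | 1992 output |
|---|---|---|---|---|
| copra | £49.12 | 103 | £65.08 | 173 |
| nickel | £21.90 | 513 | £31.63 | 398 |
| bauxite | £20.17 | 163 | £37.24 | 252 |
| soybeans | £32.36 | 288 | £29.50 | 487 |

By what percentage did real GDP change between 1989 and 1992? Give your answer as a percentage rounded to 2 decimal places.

Real GDP 1989 = Nominal GDP 1989 = 49.12·103 + 21.90·513 + 20.17·163 + 32.36·288 = 28901.45.
Real GDP 1992 (at 1989 prices) = 49.12·173 + 21.90·398 + 20.17·252 + 32.36·487 = 38056.12.
Real growth = 38056.12/28901.45 − 1 = 0.3168.

31.68%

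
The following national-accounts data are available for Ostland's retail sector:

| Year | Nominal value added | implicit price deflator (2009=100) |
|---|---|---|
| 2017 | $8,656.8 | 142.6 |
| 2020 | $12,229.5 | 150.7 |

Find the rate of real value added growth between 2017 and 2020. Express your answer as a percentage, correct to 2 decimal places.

Deflate each year: 2017 → 8656.8/1.426 = 6070.69; 2020 → 12229.5/1.507 = 8115.13.
So real value added changed by 8115.13/6070.69 − 1 = 0.3368, i.e. 33.68%.

33.68%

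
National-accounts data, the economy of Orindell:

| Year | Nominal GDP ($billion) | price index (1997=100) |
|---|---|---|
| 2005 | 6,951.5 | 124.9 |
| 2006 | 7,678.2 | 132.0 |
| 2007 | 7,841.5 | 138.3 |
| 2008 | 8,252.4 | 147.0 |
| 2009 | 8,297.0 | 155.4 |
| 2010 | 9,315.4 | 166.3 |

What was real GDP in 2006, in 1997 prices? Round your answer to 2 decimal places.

$5,816.82 billion

Real GDP 2006 = 7678.2 / 1.320 = 5816.82.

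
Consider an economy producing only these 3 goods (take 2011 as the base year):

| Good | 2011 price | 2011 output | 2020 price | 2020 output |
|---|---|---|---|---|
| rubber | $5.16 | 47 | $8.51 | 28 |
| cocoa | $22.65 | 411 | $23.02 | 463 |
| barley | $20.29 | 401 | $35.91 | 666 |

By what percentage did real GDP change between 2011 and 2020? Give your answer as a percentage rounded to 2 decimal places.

Real GDP 2011 = Nominal GDP 2011 = 5.16·47 + 22.65·411 + 20.29·401 = 17687.96.
Real GDP 2020 (at 2011 prices) = 5.16·28 + 22.65·463 + 20.29·666 = 24144.57.
Real growth = 24144.57/17687.96 − 1 = 0.3650.

36.50%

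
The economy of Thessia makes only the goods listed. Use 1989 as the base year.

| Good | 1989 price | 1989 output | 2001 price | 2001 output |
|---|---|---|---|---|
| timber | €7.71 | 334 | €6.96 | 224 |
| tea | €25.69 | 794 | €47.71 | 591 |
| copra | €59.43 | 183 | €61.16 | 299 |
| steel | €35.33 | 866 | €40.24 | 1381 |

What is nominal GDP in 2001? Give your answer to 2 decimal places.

Nominal GDP 2001 = Σ (p_2001 × q_2001) = 6.96·224 + 47.71·591 + 61.16·299 + 40.24·1381 = 103613.93.

€103613.93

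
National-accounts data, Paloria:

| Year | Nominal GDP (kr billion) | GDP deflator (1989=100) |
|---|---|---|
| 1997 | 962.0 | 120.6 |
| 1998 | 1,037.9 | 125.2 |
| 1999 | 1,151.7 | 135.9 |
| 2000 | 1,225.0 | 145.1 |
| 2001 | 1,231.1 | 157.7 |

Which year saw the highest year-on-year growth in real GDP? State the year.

1998: real = 1037.9/1.252 = 828.99; growth vs 1997 (797.68) = 3.93%.
1999: real = 1151.7/1.359 = 847.46; growth vs 1998 (828.99) = 2.23%.
2000: real = 1225.0/1.451 = 844.25; growth vs 1999 (847.46) = -0.38%.
2001: real = 1231.1/1.577 = 780.66; growth vs 2000 (844.25) = -7.53%.

1998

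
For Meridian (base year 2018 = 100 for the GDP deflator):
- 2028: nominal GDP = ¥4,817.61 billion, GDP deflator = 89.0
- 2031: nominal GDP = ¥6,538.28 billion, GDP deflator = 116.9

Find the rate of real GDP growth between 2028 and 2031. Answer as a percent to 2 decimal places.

3.33%

Real GDP 2028 = 4817.61 / 0.890 = 5413.04.
Real GDP 2031 = 6538.28 / 1.169 = 5593.05.
Real growth = 5593.05 / 5413.04 − 1 = 0.0333.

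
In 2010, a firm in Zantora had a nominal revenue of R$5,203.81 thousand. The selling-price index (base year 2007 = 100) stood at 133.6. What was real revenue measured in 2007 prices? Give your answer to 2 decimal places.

R$3,895.07 thousand

Real revenue = Nominal / (selling-price index/100) = 5203.81 / 1.336 = 3895.07.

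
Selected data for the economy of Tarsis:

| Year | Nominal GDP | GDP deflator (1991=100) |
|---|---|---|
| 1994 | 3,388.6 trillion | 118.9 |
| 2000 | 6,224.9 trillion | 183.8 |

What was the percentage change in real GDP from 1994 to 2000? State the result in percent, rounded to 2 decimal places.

Deflate each year: 1994 → 3388.6/1.189 = 2849.96; 2000 → 6224.9/1.838 = 3386.78.
So real GDP changed by 3386.78/2849.96 − 1 = 0.1884, i.e. 18.84%.

18.84%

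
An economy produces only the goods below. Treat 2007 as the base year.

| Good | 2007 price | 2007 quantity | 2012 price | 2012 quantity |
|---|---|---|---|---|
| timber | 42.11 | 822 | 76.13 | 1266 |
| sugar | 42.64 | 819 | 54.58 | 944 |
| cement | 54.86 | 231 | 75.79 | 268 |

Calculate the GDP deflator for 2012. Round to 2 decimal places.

Nominal GDP 2012 = 76.13·1266 + 54.58·944 + 75.79·268 = 168215.82.
Real GDP 2012 (at 2007 prices) = 42.11·1266 + 42.64·944 + 54.86·268 = 108265.90.
Deflator = Nominal/Real × 100 = 168215.82/108265.90 × 100 = 155.373.

155.37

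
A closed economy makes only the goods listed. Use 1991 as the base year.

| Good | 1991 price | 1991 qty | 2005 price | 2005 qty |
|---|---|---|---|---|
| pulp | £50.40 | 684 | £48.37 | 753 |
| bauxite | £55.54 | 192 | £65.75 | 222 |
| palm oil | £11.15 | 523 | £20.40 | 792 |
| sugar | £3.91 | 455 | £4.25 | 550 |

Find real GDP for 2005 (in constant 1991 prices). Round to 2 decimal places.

£61262.38

Real GDP 2005 = Σ (p_1991 × q_2005) = 50.40·753 + 55.54·222 + 11.15·792 + 3.91·550 = 61262.38.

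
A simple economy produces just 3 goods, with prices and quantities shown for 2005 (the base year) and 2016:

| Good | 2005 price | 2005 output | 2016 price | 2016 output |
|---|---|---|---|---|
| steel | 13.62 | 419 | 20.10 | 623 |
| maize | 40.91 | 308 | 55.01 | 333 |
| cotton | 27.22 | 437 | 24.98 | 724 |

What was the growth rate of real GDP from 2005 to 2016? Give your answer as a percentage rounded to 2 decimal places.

38.45%

Real GDP 2005 = Nominal GDP 2005 = 13.62·419 + 40.91·308 + 27.22·437 = 30202.20.
Real GDP 2016 (at 2005 prices) = 13.62·623 + 40.91·333 + 27.22·724 = 41815.57.
Real growth = 41815.57/30202.20 − 1 = 0.3845.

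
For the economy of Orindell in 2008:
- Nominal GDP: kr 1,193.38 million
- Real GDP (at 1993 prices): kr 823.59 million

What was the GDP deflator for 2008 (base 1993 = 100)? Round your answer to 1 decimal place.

GDP deflator = (Nominal / Real) × 100 = 1193.38 / 823.59 × 100 = 144.90.

144.9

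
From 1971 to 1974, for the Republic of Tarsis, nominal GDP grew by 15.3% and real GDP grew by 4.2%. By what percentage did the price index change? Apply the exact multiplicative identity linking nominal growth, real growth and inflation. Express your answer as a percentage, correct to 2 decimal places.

10.65%

(1 + g_nom) = (1 + g_real)(1 + π), so π = 1.1530 / 1.0420 − 1 = 0.10653.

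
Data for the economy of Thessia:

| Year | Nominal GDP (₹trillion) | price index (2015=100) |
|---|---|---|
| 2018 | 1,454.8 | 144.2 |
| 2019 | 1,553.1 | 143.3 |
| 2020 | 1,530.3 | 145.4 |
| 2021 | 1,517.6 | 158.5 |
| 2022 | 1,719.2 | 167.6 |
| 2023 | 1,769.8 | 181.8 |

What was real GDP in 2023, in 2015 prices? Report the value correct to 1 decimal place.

₹973.5 trillion

Real GDP 2023 = 1769.8 / 1.818 = 973.49.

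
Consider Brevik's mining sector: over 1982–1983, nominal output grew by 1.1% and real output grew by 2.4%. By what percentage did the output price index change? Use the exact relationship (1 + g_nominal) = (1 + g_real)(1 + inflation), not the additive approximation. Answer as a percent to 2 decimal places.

(1 + g_nom) = (1 + g_real)(1 + π), so π = 1.0110 / 1.0240 − 1 = -0.01270.

-1.27%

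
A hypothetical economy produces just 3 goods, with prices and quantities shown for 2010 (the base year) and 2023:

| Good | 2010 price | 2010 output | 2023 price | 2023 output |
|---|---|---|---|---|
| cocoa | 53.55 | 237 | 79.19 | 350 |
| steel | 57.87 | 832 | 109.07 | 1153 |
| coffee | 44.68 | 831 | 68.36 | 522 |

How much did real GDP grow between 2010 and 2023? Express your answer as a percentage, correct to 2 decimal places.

11.05%

Real GDP 2010 = Nominal GDP 2010 = 53.55·237 + 57.87·832 + 44.68·831 = 97968.27.
Real GDP 2023 (at 2010 prices) = 53.55·350 + 57.87·1153 + 44.68·522 = 108789.57.
Real growth = 108789.57/97968.27 − 1 = 0.1105.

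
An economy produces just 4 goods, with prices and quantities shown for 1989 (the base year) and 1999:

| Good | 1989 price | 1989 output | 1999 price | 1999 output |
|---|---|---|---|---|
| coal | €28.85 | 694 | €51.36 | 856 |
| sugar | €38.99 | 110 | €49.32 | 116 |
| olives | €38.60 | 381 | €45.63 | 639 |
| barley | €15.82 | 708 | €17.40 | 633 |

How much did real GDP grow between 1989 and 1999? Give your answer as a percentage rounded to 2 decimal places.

27.24%

Real GDP 1989 = Nominal GDP 1989 = 28.85·694 + 38.99·110 + 38.60·381 + 15.82·708 = 50217.96.
Real GDP 1999 (at 1989 prices) = 28.85·856 + 38.99·116 + 38.60·639 + 15.82·633 = 63897.90.
Real growth = 63897.90/50217.96 − 1 = 0.2724.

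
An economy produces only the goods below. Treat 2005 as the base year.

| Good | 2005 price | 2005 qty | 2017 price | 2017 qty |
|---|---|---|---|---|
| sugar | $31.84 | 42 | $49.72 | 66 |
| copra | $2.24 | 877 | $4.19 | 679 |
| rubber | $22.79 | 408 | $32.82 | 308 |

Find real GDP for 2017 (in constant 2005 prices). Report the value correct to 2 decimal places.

$10641.72

Real GDP 2017 = Σ (p_2005 × q_2017) = 31.84·66 + 2.24·679 + 22.79·308 = 10641.72.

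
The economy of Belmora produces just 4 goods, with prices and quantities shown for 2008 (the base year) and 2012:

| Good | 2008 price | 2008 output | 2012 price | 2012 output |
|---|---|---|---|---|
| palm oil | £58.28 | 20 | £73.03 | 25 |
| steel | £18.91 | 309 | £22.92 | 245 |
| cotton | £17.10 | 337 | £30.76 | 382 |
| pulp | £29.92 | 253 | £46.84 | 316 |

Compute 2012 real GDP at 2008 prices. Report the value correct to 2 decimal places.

Real GDP 2012 = Σ (p_2008 × q_2012) = 58.28·25 + 18.91·245 + 17.10·382 + 29.92·316 = 22076.87.

£22076.87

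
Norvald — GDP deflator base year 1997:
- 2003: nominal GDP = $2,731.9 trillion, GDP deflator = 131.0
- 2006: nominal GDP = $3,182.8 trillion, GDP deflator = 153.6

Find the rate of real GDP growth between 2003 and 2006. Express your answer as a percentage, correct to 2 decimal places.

Deflate each year: 2003 → 2731.9/1.310 = 2085.42; 2006 → 3182.8/1.536 = 2072.14.
So real GDP changed by 2072.14/2085.42 − 1 = -0.0064, i.e. -0.64%.

-0.64%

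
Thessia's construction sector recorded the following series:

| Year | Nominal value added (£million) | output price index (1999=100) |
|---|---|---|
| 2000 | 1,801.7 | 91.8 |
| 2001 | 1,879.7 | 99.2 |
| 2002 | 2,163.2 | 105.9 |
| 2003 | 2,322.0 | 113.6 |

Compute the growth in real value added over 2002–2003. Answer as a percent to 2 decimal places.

0.07%

Real value added 2002 = 2163.2/1.059 = 2042.68.
Real value added 2003 = 2322.0/1.136 = 2044.01.
Change = 2044.01/2042.68 − 1 = 0.0007.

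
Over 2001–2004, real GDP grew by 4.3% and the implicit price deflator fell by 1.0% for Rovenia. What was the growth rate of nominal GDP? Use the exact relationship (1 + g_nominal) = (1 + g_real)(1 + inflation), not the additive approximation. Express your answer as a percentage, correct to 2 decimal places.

(1 + g_nom) = (1 + g_real)(1 + π) = 1.0430 × 0.9900 = 1.03257.

3.26%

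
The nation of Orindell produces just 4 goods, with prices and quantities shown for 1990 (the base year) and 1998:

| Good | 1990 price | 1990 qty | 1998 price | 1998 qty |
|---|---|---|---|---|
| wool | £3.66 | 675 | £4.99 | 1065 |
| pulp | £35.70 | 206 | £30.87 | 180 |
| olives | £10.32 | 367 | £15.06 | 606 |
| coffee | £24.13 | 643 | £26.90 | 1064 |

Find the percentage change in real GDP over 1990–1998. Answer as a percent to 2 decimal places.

Real GDP 1990 = Nominal GDP 1990 = 3.66·675 + 35.70·206 + 10.32·367 + 24.13·643 = 29127.73.
Real GDP 1998 (at 1990 prices) = 3.66·1065 + 35.70·180 + 10.32·606 + 24.13·1064 = 42252.14.
Real growth = 42252.14/29127.73 − 1 = 0.4506.

45.06%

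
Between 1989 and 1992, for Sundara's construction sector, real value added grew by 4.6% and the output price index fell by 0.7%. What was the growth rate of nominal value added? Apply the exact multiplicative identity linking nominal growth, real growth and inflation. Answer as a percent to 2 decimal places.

(1 + g_nom) = (1 + g_real)(1 + π) = 1.0460 × 0.9930 = 1.03868.

3.87%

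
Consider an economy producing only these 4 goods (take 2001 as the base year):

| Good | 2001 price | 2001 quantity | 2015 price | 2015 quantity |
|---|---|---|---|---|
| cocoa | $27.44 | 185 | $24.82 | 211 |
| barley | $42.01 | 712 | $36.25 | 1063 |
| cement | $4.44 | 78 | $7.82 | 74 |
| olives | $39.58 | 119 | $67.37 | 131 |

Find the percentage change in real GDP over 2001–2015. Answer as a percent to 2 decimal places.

39.75%

Real GDP 2001 = Nominal GDP 2001 = 27.44·185 + 42.01·712 + 4.44·78 + 39.58·119 = 40043.86.
Real GDP 2015 (at 2001 prices) = 27.44·211 + 42.01·1063 + 4.44·74 + 39.58·131 = 55960.01.
Real growth = 55960.01/40043.86 − 1 = 0.3975.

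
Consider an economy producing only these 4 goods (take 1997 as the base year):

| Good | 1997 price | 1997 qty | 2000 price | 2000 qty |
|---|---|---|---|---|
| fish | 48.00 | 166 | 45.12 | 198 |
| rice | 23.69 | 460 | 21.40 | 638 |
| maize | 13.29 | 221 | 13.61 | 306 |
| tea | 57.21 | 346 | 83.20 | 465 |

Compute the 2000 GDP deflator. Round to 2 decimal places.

Nominal GDP 2000 = 45.12·198 + 21.40·638 + 13.61·306 + 83.20·465 = 65439.62.
Real GDP 2000 (at 1997 prices) = 48.00·198 + 23.69·638 + 13.29·306 + 57.21·465 = 55287.61.
Deflator = Nominal/Real × 100 = 65439.62/55287.61 × 100 = 118.362.

118.36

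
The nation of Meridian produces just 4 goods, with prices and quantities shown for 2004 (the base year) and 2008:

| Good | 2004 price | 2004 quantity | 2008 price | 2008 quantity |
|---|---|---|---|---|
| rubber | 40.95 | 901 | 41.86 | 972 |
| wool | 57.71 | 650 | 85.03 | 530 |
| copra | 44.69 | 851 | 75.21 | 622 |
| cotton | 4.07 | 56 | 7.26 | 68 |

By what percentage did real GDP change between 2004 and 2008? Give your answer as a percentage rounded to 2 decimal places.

Real GDP 2004 = Nominal GDP 2004 = 40.95·901 + 57.71·650 + 44.69·851 + 4.07·56 = 112666.56.
Real GDP 2008 (at 2004 prices) = 40.95·972 + 57.71·530 + 44.69·622 + 4.07·68 = 98463.64.
Real growth = 98463.64/112666.56 − 1 = -0.1261.

-12.61%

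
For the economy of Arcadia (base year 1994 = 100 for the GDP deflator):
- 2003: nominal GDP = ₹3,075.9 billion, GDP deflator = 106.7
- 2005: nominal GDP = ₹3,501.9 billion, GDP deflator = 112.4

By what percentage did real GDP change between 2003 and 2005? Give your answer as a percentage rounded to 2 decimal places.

Deflate each year: 2003 → 3075.9/1.067 = 2882.76; 2005 → 3501.9/1.124 = 3115.57.
So real GDP changed by 3115.57/2882.76 − 1 = 0.0808, i.e. 8.08%.

8.08%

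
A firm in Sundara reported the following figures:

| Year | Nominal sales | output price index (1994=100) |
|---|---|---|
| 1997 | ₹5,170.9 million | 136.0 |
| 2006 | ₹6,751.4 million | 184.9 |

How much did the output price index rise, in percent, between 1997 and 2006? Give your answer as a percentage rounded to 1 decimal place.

36.0%

Price-level change = 184.9 / 136.0 − 1 = 0.3596.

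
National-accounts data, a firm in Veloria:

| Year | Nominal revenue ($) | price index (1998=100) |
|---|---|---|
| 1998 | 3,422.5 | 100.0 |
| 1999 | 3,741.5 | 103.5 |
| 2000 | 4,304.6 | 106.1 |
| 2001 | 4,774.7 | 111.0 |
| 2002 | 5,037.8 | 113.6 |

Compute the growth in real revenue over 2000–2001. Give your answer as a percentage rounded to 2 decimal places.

6.02%

Real revenue 2000 = 4304.6/1.061 = 4057.12.
Real revenue 2001 = 4774.7/1.110 = 4301.53.
Change = 4301.53/4057.12 − 1 = 0.0602.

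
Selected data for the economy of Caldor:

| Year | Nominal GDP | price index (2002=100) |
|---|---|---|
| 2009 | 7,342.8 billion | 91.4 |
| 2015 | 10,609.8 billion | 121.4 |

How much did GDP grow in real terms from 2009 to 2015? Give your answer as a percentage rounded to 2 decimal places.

Real GDP 2009 = 7342.8 / 0.914 = 8033.70.
Real GDP 2015 = 10609.8 / 1.214 = 8739.54.
Real growth = 8739.54 / 8033.70 − 1 = 0.0879.

8.79%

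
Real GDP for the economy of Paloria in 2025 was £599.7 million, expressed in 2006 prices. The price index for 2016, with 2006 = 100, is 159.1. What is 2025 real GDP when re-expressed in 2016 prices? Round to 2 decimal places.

£954.12 million

Real GDP in 2016 prices = Real GDP in 2006 prices × (P_2016/P_2006) = 599.7 × 1.591 = 954.12.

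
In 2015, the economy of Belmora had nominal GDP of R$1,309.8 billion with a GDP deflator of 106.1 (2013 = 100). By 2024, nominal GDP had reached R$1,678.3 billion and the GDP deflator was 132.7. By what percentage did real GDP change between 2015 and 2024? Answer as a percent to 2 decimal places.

2.45%

Deflate each year: 2015 → 1309.8/1.061 = 1234.50; 2024 → 1678.3/1.327 = 1264.73.
So real GDP changed by 1264.73/1234.50 − 1 = 0.0245, i.e. 2.45%.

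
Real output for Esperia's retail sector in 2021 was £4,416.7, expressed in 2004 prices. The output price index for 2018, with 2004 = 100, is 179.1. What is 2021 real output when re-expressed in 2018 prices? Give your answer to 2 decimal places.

Real output in 2018 prices = Real output in 2004 prices × (P_2018/P_2004) = 4416.7 × 1.791 = 7910.31.

£7,910.31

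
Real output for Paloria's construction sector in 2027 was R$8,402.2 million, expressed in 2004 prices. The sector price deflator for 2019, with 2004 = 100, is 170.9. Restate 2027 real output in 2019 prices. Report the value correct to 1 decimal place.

R$14,359.4 million

Real output in 2019 prices = Real output in 2004 prices × (P_2019/P_2004) = 8402.2 × 1.709 = 14359.36.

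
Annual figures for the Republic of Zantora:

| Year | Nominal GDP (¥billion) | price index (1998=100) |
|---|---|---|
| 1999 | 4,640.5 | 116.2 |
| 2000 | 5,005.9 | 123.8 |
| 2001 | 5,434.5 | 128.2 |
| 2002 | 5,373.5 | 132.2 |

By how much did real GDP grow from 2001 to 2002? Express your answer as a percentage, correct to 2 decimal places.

Real GDP 2001 = 5434.5/1.282 = 4239.08.
Real GDP 2002 = 5373.5/1.322 = 4064.67.
Change = 4064.67/4239.08 − 1 = -0.0411.

-4.11%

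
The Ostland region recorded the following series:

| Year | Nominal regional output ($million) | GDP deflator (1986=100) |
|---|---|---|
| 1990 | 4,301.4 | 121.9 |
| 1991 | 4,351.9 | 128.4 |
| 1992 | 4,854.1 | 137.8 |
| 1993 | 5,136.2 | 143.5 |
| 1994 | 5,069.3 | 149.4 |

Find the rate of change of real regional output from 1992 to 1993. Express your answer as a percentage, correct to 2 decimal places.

Real regional output 1992 = 4854.1/1.378 = 3522.57.
Real regional output 1993 = 5136.2/1.435 = 3579.23.
Change = 3579.23/3522.57 − 1 = 0.0161.

1.61%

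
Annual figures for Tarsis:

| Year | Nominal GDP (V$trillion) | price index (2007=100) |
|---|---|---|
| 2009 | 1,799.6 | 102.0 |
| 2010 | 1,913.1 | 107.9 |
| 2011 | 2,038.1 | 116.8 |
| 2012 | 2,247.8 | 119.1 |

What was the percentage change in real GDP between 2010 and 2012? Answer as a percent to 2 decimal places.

6.45%

Real GDP 2010 = 1913.1/1.079 = 1773.03.
Real GDP 2012 = 2247.8/1.191 = 1887.32.
Change = 1887.32/1773.03 − 1 = 0.0645.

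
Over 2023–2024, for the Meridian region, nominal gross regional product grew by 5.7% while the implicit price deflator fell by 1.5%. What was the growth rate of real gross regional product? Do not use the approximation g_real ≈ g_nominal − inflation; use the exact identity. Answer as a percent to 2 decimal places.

(1 + g_nom) = (1 + g_real)(1 + π), so g_real = 1.0570 / 0.9850 − 1 = 0.07310.

7.31%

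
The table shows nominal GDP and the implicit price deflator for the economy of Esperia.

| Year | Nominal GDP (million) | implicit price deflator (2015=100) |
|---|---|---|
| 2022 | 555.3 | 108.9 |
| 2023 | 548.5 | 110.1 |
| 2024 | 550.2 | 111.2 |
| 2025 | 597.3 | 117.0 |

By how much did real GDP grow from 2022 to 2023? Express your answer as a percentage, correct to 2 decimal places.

-2.30%

Real GDP 2022 = 555.3/1.089 = 509.92.
Real GDP 2023 = 548.5/1.101 = 498.18.
Change = 498.18/509.92 − 1 = -0.0230.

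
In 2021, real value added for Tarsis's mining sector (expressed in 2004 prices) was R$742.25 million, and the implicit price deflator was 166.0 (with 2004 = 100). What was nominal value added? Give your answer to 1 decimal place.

R$1,232.1 million

Nominal value added = Real × (implicit price deflator/100) = 742.25 × 1.660 = 1232.14.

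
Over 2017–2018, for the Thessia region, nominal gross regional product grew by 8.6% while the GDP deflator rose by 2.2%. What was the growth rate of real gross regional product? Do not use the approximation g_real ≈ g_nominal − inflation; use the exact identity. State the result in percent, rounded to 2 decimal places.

6.26%

(1 + g_nom) = (1 + g_real)(1 + π), so g_real = 1.0860 / 1.0220 − 1 = 0.06262.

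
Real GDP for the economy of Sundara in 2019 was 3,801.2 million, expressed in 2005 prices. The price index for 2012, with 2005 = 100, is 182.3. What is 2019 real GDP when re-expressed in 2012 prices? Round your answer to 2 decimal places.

6,929.59 million

Real GDP in 2012 prices = Real GDP in 2005 prices × (P_2012/P_2005) = 3801.2 × 1.823 = 6929.59.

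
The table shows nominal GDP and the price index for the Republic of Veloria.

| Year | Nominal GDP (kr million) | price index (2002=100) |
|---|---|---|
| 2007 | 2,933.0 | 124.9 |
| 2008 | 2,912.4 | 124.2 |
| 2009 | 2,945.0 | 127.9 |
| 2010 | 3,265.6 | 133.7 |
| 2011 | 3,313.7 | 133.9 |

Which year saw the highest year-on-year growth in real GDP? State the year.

2010

2008: real = 2912.4/1.242 = 2344.93; growth vs 2007 (2348.28) = -0.14%.
2009: real = 2945.0/1.279 = 2302.58; growth vs 2008 (2344.93) = -1.81%.
2010: real = 3265.6/1.337 = 2442.48; growth vs 2009 (2302.58) = 6.08%.
2011: real = 3313.7/1.339 = 2474.76; growth vs 2010 (2442.48) = 1.32%.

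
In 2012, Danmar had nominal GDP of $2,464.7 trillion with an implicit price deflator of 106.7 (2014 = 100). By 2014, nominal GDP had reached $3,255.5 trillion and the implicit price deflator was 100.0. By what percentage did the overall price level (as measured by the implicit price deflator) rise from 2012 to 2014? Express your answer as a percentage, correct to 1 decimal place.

Price-level change = 100.0 / 106.7 − 1 = -0.0628.

-6.3%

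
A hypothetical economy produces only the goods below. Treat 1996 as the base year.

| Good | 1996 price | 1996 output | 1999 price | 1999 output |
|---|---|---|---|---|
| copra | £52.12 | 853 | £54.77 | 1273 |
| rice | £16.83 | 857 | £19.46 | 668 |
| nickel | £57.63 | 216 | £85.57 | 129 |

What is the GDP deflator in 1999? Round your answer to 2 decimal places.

110.27

Nominal GDP 1999 = 54.77·1273 + 19.46·668 + 85.57·129 = 93760.02.
Real GDP 1999 (at 1996 prices) = 52.12·1273 + 16.83·668 + 57.63·129 = 85025.47.
Deflator = Nominal/Real × 100 = 93760.02/85025.47 × 100 = 110.273.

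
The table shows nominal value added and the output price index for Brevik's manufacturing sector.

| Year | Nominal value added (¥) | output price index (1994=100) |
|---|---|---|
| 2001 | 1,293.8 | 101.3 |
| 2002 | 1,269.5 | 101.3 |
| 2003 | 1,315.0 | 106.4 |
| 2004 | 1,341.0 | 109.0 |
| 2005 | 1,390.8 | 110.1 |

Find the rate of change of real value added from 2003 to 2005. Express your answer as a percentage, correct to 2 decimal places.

Real value added 2003 = 1315.0/1.064 = 1235.90.
Real value added 2005 = 1390.8/1.101 = 1263.22.
Change = 1263.22/1235.90 − 1 = 0.0221.

2.21%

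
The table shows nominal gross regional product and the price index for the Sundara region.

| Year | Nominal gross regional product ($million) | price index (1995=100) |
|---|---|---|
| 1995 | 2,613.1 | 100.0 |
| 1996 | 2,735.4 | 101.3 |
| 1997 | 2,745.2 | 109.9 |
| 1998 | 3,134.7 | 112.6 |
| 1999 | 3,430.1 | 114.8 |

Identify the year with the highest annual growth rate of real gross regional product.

1996: real = 2735.4/1.013 = 2700.30; growth vs 1995 (2613.10) = 3.34%.
1997: real = 2745.2/1.099 = 2497.91; growth vs 1996 (2700.30) = -7.50%.
1998: real = 3134.7/1.126 = 2783.93; growth vs 1997 (2497.91) = 11.45%.
1999: real = 3430.1/1.148 = 2987.89; growth vs 1998 (2783.93) = 7.33%.

1998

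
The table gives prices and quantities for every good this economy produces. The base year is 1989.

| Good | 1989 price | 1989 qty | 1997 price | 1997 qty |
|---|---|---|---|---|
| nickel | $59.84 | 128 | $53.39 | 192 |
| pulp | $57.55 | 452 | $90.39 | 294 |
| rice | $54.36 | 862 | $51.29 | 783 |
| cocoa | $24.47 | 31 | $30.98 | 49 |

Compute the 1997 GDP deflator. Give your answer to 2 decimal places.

108.77

Nominal GDP 1997 = 53.39·192 + 90.39·294 + 51.29·783 + 30.98·49 = 78503.63.
Real GDP 1997 (at 1989 prices) = 59.84·192 + 57.55·294 + 54.36·783 + 24.47·49 = 72171.89.
Deflator = Nominal/Real × 100 = 78503.63/72171.89 × 100 = 108.773.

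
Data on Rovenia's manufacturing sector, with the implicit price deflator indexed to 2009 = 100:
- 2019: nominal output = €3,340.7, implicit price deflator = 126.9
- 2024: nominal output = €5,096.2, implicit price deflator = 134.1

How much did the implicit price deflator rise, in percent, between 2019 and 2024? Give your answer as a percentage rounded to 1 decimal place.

5.7%

Price-level change = 134.1 / 126.9 − 1 = 0.0567.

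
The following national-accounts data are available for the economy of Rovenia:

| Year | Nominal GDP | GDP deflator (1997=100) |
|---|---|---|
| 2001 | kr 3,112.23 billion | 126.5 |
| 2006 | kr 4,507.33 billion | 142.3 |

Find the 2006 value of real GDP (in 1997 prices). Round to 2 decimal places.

kr 3,167.48 billion

Real GDP = Nominal / (GDP deflator/100) = 4507.33 / 1.423 = 3167.48.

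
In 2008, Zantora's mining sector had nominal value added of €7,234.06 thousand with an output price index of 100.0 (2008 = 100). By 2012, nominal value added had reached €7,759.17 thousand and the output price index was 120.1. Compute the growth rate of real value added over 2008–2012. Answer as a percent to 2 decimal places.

-10.69%

Deflate each year: 2008 → 7234.06/1.000 = 7234.06; 2012 → 7759.17/1.201 = 6460.59.
So real value added changed by 6460.59/7234.06 − 1 = -0.1069, i.e. -10.69%.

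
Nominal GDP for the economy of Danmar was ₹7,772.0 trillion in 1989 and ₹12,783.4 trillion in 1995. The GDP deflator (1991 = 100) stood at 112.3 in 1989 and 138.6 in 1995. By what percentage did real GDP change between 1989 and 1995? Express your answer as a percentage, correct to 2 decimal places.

33.27%

Deflate each year: 1989 → 7772.0/1.123 = 6920.75; 1995 → 12783.4/1.386 = 9223.23.
So real GDP changed by 9223.23/6920.75 − 1 = 0.3327, i.e. 33.27%.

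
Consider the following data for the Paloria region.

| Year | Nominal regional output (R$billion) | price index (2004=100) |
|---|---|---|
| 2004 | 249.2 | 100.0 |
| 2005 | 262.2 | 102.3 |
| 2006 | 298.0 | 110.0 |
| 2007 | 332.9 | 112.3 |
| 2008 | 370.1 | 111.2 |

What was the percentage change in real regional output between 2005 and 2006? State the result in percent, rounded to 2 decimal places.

Real regional output 2005 = 262.2/1.023 = 256.30.
Real regional output 2006 = 298.0/1.100 = 270.91.
Change = 270.91/256.30 − 1 = 0.0570.

5.70%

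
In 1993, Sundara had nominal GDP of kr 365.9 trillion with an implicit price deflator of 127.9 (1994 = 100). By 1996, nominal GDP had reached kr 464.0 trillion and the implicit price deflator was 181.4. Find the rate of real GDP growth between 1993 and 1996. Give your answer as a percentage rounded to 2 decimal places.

-10.59%

Real GDP 1993 = 365.9 / 1.279 = 286.08.
Real GDP 1996 = 464.0 / 1.814 = 255.79.
Real growth = 255.79 / 286.08 − 1 = -0.1059.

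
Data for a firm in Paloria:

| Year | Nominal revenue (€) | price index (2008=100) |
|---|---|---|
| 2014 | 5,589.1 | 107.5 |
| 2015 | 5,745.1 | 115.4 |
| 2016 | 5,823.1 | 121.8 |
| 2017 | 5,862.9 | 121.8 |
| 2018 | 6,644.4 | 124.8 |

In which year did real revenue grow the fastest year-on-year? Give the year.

2018

2015: real = 5745.1/1.154 = 4978.42; growth vs 2014 (5199.16) = -4.25%.
2016: real = 5823.1/1.218 = 4780.87; growth vs 2015 (4978.42) = -3.97%.
2017: real = 5862.9/1.218 = 4813.55; growth vs 2016 (4780.87) = 0.68%.
2018: real = 6644.4/1.248 = 5324.04; growth vs 2017 (4813.55) = 10.61%.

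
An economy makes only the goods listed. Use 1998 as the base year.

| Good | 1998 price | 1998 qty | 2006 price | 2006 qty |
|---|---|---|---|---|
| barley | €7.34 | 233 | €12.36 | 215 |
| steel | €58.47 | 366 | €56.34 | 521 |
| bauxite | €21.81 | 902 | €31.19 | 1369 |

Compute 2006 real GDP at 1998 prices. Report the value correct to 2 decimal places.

€61898.86

Real GDP 2006 = Σ (p_1998 × q_2006) = 7.34·215 + 58.47·521 + 21.81·1369 = 61898.86.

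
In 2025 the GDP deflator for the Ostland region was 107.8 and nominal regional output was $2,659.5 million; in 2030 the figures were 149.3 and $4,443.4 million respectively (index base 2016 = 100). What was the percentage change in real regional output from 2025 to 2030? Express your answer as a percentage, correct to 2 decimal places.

20.64%

Deflate each year: 2025 → 2659.5/1.078 = 2467.07; 2030 → 4443.4/1.493 = 2976.16.
So real regional output changed by 2976.16/2467.07 − 1 = 0.2064, i.e. 20.64%.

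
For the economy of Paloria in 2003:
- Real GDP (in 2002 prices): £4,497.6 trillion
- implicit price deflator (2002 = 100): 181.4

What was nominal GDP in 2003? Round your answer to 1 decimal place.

£8,158.6 trillion

Nominal GDP = Real × (implicit price deflator/100) = 4497.6 × 1.814 = 8158.65.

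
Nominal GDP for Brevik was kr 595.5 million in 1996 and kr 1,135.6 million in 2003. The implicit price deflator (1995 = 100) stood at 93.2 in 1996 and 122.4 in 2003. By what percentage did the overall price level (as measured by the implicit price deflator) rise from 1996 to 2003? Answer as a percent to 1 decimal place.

Price-level change = 122.4 / 93.2 − 1 = 0.3133.

31.3%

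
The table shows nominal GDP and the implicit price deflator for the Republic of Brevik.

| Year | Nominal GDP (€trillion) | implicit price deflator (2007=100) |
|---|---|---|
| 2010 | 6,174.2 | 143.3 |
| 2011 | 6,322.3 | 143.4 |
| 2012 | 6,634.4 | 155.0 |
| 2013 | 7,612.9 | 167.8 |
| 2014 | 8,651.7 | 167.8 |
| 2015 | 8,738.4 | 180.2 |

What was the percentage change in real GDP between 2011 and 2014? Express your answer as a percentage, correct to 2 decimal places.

16.95%

Real GDP 2011 = 6322.3/1.434 = 4408.86.
Real GDP 2014 = 8651.7/1.678 = 5155.96.
Change = 5155.96/4408.86 − 1 = 0.1695.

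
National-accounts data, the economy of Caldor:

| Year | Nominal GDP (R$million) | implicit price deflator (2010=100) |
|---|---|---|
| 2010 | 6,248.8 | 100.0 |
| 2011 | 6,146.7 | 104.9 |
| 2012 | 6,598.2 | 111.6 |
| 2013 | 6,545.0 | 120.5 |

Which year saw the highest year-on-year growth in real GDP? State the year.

2011: real = 6146.7/1.049 = 5859.58; growth vs 2010 (6248.80) = -6.23%.
2012: real = 6598.2/1.116 = 5912.37; growth vs 2011 (5859.58) = 0.90%.
2013: real = 6545.0/1.205 = 5431.54; growth vs 2012 (5912.37) = -8.13%.

2012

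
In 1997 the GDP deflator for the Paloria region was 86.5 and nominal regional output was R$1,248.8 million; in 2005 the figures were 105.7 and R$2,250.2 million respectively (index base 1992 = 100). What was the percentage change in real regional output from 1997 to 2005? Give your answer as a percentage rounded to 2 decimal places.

47.46%

Deflate each year: 1997 → 1248.8/0.865 = 1443.70; 2005 → 2250.2/1.057 = 2128.86.
So real regional output changed by 2128.86/1443.70 − 1 = 0.4746, i.e. 47.46%.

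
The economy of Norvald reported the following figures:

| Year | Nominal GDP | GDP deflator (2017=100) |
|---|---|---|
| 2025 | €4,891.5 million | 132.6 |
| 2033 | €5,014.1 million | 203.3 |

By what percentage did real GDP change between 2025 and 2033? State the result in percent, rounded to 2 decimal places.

Deflate each year: 2025 → 4891.5/1.326 = 3688.91; 2033 → 5014.1/2.033 = 2466.36.
So real GDP changed by 2466.36/3688.91 − 1 = -0.3314, i.e. -33.14%.

-33.14%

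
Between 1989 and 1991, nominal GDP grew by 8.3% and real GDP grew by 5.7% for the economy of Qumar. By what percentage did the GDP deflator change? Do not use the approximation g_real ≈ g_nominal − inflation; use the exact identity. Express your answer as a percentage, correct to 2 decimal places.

(1 + g_nom) = (1 + g_real)(1 + π), so π = 1.0830 / 1.0570 − 1 = 0.02460.

2.46%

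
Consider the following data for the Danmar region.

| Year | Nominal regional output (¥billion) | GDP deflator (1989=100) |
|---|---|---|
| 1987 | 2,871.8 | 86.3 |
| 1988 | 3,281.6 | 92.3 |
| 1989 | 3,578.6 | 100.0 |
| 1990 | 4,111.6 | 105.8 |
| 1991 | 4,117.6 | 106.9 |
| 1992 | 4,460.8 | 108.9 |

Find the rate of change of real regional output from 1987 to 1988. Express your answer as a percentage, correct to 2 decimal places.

6.84%

Real regional output 1987 = 2871.8/0.863 = 3327.69.
Real regional output 1988 = 3281.6/0.923 = 3555.36.
Change = 3555.36/3327.69 − 1 = 0.0684.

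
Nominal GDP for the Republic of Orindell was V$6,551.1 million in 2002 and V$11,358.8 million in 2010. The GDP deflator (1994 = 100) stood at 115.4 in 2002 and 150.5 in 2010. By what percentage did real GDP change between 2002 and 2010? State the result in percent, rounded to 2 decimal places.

32.95%

Deflate each year: 2002 → 6551.1/1.154 = 5676.86; 2010 → 11358.8/1.505 = 7547.38.
So real GDP changed by 7547.38/5676.86 − 1 = 0.3295, i.e. 32.95%.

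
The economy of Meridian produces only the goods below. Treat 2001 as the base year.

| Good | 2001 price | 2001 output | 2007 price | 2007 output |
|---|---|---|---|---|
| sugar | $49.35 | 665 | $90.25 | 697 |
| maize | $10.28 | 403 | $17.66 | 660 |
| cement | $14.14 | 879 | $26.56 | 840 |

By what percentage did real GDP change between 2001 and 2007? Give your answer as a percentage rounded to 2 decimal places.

7.43%

Real GDP 2001 = Nominal GDP 2001 = 49.35·665 + 10.28·403 + 14.14·879 = 49389.65.
Real GDP 2007 (at 2001 prices) = 49.35·697 + 10.28·660 + 14.14·840 = 53059.35.
Real growth = 53059.35/49389.65 − 1 = 0.0743.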